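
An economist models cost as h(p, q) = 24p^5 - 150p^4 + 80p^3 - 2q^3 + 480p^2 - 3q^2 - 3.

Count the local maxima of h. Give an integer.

h separates as a function of p plus a function of q, so ∇h=0 decouples.
∂h/∂p = 120p(p - 4)(p - 2)(p + 1) = 0 at p ∈ {-1, 0, 2, 4}; ∂h/∂q = -6q(q + 1) = 0 at q ∈ {-1, 0}.
The Hessian is diagonal: diag(h_pp, h_qq). Second derivatives: h_pp(-1)=-1800, h_pp(0)=960, h_pp(2)=-1440, h_pp(4)=4800; h_qq(-1)=6, h_qq(0)=-6.
Local maxima occur where both diagonal entries negative: (-1, 0), (2, 0). Count: 2.

2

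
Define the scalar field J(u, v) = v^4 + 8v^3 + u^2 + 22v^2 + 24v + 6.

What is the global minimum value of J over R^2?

J(u,v) separates as P(u) + Q(v) + 6, so its minimum is min P + min Q + 6.
P'(u) = 2u vanishes at u ∈ {0}; Q'(v) = 4(v + 1)(v + 2)(v + 3) vanishes at v ∈ {-3, -2, -1}.
Local minima of P (where P''>0): P(0)=0. Local minima of Q: Q(-3)=-9, Q(-1)=-9.
So the global minimum of J is P(0) + Q(-3) + 6 = 0 − 9 + 6 = -3, attained at (0, -3).

-3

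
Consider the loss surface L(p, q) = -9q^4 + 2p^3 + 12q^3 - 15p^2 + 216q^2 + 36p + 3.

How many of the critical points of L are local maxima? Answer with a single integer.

2

L separates as a function of p plus a function of q, so ∇L=0 decouples.
∂L/∂p = 6(p - 3)(p - 2) = 0 at p ∈ {2, 3}; ∂L/∂q = -36q(q - 4)(q + 3) = 0 at q ∈ {-3, 0, 4}.
The Hessian is diagonal: diag(L_pp, L_qq). Second derivatives: L_pp(2)=-6, L_pp(3)=6; L_qq(-3)=-756, L_qq(0)=432, L_qq(4)=-1008.
Local maxima occur where both diagonal entries negative: (2, -3), (2, 4). Count: 2.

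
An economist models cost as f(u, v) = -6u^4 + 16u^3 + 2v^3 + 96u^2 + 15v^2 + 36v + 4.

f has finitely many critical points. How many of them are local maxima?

2

f separates as a function of u plus a function of v, so ∇f=0 decouples.
∂f/∂u = -24u(u - 4)(u + 2) = 0 at u ∈ {-2, 0, 4}; ∂f/∂v = 6(v + 2)(v + 3) = 0 at v ∈ {-3, -2}.
The Hessian is diagonal: diag(f_uu, f_vv). Second derivatives: f_uu(-2)=-288, f_uu(0)=192, f_uu(4)=-576; f_vv(-3)=-6, f_vv(-2)=6.
Local maxima occur where both diagonal entries negative: (-2, -3), (4, -3). Count: 2.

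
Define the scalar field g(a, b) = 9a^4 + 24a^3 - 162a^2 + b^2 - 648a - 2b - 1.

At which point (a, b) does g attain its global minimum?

g(a,b) separates as P(a) + Q(b) − 1, so its minimum is min P + min Q − 1.
P'(a) = 36(a - 3)(a + 2)(a + 3) vanishes at a ∈ {-3, -2, 3}; Q'(b) = 2b - 2 vanishes at b ∈ {1}.
Local minima of P (where P''>0): P(-3)=567, P(3)=-2025. Local minima of Q: Q(1)=-1.
So the global minimum of g is P(3) + Q(1) − 1 = -2025 − 1 − 1 = -2027, attained at (3, 1).

(3, 1)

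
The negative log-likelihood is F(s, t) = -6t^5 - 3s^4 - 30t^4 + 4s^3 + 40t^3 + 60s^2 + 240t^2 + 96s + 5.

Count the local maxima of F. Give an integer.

4

F separates as a function of s plus a function of t, so ∇F=0 decouples.
∂F/∂s = -12(s - 4)(s + 1)(s + 2) = 0 at s ∈ {-2, -1, 4}; ∂F/∂t = -30t(t - 2)(t + 2)(t + 4) = 0 at t ∈ {-4, -2, 0, 2}.
The Hessian is diagonal: diag(F_ss, F_tt). Second derivatives: F_ss(-2)=-72, F_ss(-1)=60, F_ss(4)=-360; F_tt(-4)=1440, F_tt(-2)=-480, F_tt(0)=480, F_tt(2)=-1440.
Local maxima occur where both diagonal entries negative: (-2, -2), (-2, 2), (4, -2), (4, 2). Count: 4.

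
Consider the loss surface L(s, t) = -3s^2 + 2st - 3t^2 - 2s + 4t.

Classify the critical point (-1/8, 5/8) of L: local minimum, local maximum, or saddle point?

The Hessian of L is constant: H = [[-6, 2], [2, -6]].
det(H) = (-6)·(-6) − 2² = 32.
det(H) > 0 and tr(H) = -12 < 0, so H is negative definite and the point is a local maximum.

local maximum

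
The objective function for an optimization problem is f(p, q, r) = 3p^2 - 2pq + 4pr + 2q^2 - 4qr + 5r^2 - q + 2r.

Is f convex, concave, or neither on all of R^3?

f is quadratic, so its Hessian is the constant matrix H = [[6, -2, 4], [-2, 4, -4], [4, -4, 10]].
Leading principal minors: 6, 20, 104.
All positive ⇒ H ≻ 0 ⇒ convex.

convex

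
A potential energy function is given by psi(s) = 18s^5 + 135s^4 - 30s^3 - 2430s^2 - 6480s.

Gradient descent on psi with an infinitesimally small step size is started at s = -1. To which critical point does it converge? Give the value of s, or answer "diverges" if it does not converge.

psi'(s) = 90(s - 3)(s + 2)(s + 3)(s + 4), so psi'(-1) = -2160.
Gradient descent moves in the -psi' direction, i.e. s is increasing.
The nearest critical point in that direction is s = 3, where psi'' = 18900 > 0 (a local minimum). The iterate converges there.

3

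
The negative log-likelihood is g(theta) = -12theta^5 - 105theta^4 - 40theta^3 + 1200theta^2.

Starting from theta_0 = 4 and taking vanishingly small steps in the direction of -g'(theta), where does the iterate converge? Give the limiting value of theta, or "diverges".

g'(theta) = -60theta(theta - 2)(theta + 4)(theta + 5), so g'(4) = -34560.
Gradient descent moves in the -g' direction, i.e. theta is increasing.
There is no critical point above theta=4, and g' keeps the same sign, so the iterate runs off to +∞.

diverges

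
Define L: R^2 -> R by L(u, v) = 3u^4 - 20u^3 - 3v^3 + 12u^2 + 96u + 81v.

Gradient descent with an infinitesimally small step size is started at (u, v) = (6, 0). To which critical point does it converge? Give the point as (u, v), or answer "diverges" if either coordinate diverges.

L is separable, so gradient descent decouples: u follows -∂L/∂u, v follows -∂L/∂v.
∂L/∂u = 12(u - 4)(u - 2)(u + 1); at u=6 this is 672, so u decreases.
∂L/∂v = -9(v - 3)(v + 3); at v=0 this is 81, so v decreases.
u converges to its nearest critical value 4 (a local min of the u-part); v converges to -3. The iterate converges to (4, -3).

(4, -3)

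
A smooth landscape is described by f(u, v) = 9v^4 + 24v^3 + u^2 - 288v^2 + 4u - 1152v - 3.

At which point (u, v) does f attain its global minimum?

(-2, 4)

f(u,v) separates as P(u) + Q(v) − 3, so its minimum is min P + min Q − 3.
P'(u) = 2u + 4 vanishes at u ∈ {-2}; Q'(v) = 36(v - 4)(v + 2)(v + 4) vanishes at v ∈ {-4, -2, 4}.
Local minima of P (where P''>0): P(-2)=-4. Local minima of Q: Q(-4)=768, Q(4)=-5376.
So the global minimum of f is P(-2) + Q(4) − 3 = -4 − 5376 − 3 = -5383, attained at (-2, 4).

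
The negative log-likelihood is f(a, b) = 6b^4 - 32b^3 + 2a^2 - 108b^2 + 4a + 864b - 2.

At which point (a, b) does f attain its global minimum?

(-1, -3)

f(a,b) separates as P(a) + Q(b) − 2, so its minimum is min P + min Q − 2.
P'(a) = 4a + 4 vanishes at a ∈ {-1}; Q'(b) = 24(b - 4)(b - 3)(b + 3) vanishes at b ∈ {-3, 3, 4}.
Local minima of P (where P''>0): P(-1)=-2. Local minima of Q: Q(-3)=-2214, Q(4)=1216.
So the global minimum of f is P(-1) + Q(-3) − 2 = -2 − 2214 − 2 = -2218, attained at (-1, -3).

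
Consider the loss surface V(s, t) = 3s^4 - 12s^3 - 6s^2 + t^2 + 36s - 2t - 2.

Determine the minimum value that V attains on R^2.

V(s,t) separates as P(s) + Q(t) − 2, so its minimum is min P + min Q − 2.
P'(s) = 12(s - 3)(s - 1)(s + 1) vanishes at s ∈ {-1, 1, 3}; Q'(t) = 2(t - 1) vanishes at t ∈ {1}.
Local minima of P (where P''>0): P(-1)=-27, P(3)=-27. Local minima of Q: Q(1)=-1.
So the global minimum of V is P(-1) + Q(1) − 2 = -27 − 1 − 2 = -30, attained at (-1, 1).

-30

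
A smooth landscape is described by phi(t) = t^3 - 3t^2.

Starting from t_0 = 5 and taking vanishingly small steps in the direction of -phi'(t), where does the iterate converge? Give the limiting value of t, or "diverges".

2

phi'(t) = 3t(t - 2), so phi'(5) = 45.
Gradient descent moves in the -phi' direction, i.e. t is decreasing.
The nearest critical point in that direction is t = 2, where phi'' = 6 > 0 (a local minimum). The iterate converges there.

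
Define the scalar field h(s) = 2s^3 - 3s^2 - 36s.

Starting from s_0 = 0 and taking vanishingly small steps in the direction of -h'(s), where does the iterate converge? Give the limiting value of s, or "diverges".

h'(s) = 6(s - 3)(s + 2), so h'(0) = -36.
Gradient descent moves in the -h' direction, i.e. s is increasing.
The nearest critical point in that direction is s = 3, where h'' = 30 > 0 (a local minimum). The iterate converges there.

3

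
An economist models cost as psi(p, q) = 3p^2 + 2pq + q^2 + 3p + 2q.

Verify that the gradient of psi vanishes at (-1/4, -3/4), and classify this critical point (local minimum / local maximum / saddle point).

∇psi = (6p + 2q + 3, 2p + 2q + 2); substituting (-1/4, -3/4) gives ∇psi = (0, 0), so (-1/4, -3/4) is indeed a critical point.
The Hessian of psi is constant: H = [[6, 2], [2, 2]].
det(H) = 6·2 − 2² = 8.
det(H) > 0 and tr(H) = 8 > 0, so H is positive definite and the point is a local minimum.

local minimum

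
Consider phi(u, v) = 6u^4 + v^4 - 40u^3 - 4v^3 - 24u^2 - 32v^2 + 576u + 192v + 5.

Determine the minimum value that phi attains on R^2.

-1595

phi(u,v) separates as P(u) + Q(v) + 5, so its minimum is min P + min Q + 5.
P'(u) = 24(u - 4)(u - 3)(u + 2) vanishes at u ∈ {-2, 3, 4}; Q'(v) = 4(v - 4)(v - 3)(v + 4) vanishes at v ∈ {-4, 3, 4}.
Local minima of P (where P''>0): P(-2)=-832, P(4)=896. Local minima of Q: Q(-4)=-768, Q(4)=256.
So the global minimum of phi is P(-2) + Q(-4) + 5 = -832 − 768 + 5 = -1595, attained at (-2, -4).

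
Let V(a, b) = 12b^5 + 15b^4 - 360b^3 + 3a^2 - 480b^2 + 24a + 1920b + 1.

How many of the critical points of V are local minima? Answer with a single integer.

V separates as a function of a plus a function of b, so ∇V=0 decouples.
∂V/∂a = 6(a + 4) = 0 at a ∈ {-4}; ∂V/∂b = 60(b - 4)(b - 1)(b + 2)(b + 4) = 0 at b ∈ {-4, -2, 1, 4}.
The Hessian is diagonal: diag(V_aa, V_bb). Second derivatives: V_aa(-4)=6; V_bb(-4)=-4800, V_bb(-2)=2160, V_bb(1)=-2700, V_bb(4)=8640.
Local minima occur where both diagonal entries positive: (-4, -2), (-4, 4). Count: 2.

2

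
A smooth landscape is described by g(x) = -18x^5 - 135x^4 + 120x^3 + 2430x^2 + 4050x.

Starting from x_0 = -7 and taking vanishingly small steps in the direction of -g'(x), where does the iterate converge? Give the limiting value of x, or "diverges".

g'(x) = -90(x - 3)(x + 1)(x + 3)(x + 5), so g'(-7) = -43200.
Gradient descent moves in the -g' direction, i.e. x is increasing.
The nearest critical point in that direction is x = -5, where g'' = 5760 > 0 (a local minimum). The iterate converges there.

-5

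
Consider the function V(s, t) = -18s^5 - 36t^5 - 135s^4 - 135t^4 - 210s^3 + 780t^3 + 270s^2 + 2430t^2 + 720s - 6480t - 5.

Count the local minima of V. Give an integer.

4

V separates as a function of s plus a function of t, so ∇V=0 decouples.
∂V/∂s = -90(s - 1)(s + 1)(s + 2)(s + 4) = 0 at s ∈ {-4, -2, -1, 1}; ∂V/∂t = -180(t - 3)(t - 1)(t + 3)(t + 4) = 0 at t ∈ {-4, -3, 1, 3}.
The Hessian is diagonal: diag(V_ss, V_tt). Second derivatives: V_ss(-4)=2700, V_ss(-2)=-540, V_ss(-1)=540, V_ss(1)=-2700; V_tt(-4)=6300, V_tt(-3)=-4320, V_tt(1)=7200, V_tt(3)=-15120.
Local minima occur where both diagonal entries positive: (-4, -4), (-4, 1), (-1, -4), (-1, 1). Count: 4.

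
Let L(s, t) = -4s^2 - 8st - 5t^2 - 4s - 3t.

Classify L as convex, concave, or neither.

L is quadratic, so its Hessian is the constant matrix H = [[-8, -8], [-8, -10]].
det(H) = 16, tr(H) = -18.
det(H) > 0 and tr(H) < 0, so H is negative definite everywhere: concave.

concave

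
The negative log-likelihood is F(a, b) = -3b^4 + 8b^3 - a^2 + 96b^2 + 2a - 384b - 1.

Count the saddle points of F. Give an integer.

F separates as a function of a plus a function of b, so ∇F=0 decouples.
∂F/∂a = -2(a - 1) = 0 at a ∈ {1}; ∂F/∂b = -12(b - 4)(b - 2)(b + 4) = 0 at b ∈ {-4, 2, 4}.
The Hessian is diagonal: diag(F_aa, F_bb). Second derivatives: F_aa(1)=-2; F_bb(-4)=-576, F_bb(2)=144, F_bb(4)=-192.
Saddle points occur where the two diagonal entries have opposite signs: (1, 2). Count: 1.

1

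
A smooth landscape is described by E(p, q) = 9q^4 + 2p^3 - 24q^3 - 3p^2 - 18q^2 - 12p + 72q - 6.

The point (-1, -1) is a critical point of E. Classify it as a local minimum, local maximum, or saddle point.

The mixed partial ∂²E/∂p∂q is 0, so the Hessian at any point is diag(E_pp, E_qq) = diag(6(2p - 1), 36(3q^2 - 4q - 1)).
At (-1, -1): H = diag(-18, 216).
The eigenvalues have opposite signs, so H is indefinite: a saddle point.

saddle point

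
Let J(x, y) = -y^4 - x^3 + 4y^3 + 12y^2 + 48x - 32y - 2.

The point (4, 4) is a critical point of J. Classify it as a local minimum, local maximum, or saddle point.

local maximum

The mixed partial ∂²J/∂x∂y is 0, so the Hessian at any point is diag(J_xx, J_yy) = diag(-6x, 12(-y^2 + 2y + 2)).
At (4, 4): H = diag(-24, -72).
Both eigenvalues are negative, so H is negative definite: a local maximum.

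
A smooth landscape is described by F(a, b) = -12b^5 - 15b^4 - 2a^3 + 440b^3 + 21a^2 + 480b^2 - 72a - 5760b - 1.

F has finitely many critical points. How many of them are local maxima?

2

F separates as a function of a plus a function of b, so ∇F=0 decouples.
∂F/∂a = -6(a - 4)(a - 3) = 0 at a ∈ {3, 4}; ∂F/∂b = -60(b - 4)(b - 2)(b + 3)(b + 4) = 0 at b ∈ {-4, -3, 2, 4}.
The Hessian is diagonal: diag(F_aa, F_bb). Second derivatives: F_aa(3)=6, F_aa(4)=-6; F_bb(-4)=2880, F_bb(-3)=-2100, F_bb(2)=3600, F_bb(4)=-6720.
Local maxima occur where both diagonal entries negative: (4, -3), (4, 4). Count: 2.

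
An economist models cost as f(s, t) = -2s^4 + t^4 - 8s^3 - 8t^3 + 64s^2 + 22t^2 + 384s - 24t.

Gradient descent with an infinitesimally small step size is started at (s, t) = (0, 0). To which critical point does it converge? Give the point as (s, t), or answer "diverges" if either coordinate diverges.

(-3, 1)

f is separable, so gradient descent decouples: s follows -∂f/∂s, t follows -∂f/∂t.
∂f/∂s = -8(s - 4)(s + 3)(s + 4); at s=0 this is 384, so s decreases.
∂f/∂t = 4(t - 3)(t - 2)(t - 1); at t=0 this is -24, so t increases.
s converges to its nearest critical value -3 (a local min of the s-part); t converges to 1. The iterate converges to (-3, 1).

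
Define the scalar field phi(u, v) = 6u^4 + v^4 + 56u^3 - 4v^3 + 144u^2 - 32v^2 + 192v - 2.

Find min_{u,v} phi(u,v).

-770

phi(u,v) separates as P(u) + Q(v) − 2, so its minimum is min P + min Q − 2.
P'(u) = 24u(u + 3)(u + 4) vanishes at u ∈ {-4, -3, 0}; Q'(v) = 4(v - 4)(v - 3)(v + 4) vanishes at v ∈ {-4, 3, 4}.
Local minima of P (where P''>0): P(-4)=256, P(0)=0. Local minima of Q: Q(-4)=-768, Q(4)=256.
So the global minimum of phi is P(0) + Q(-4) − 2 = 0 − 768 − 2 = -770, attained at (0, -4).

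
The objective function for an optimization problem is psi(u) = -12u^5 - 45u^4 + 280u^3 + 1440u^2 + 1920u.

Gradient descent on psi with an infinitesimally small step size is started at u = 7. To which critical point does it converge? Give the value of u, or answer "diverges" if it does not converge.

psi'(u) = -60(u - 4)(u + 1)(u + 2)(u + 4), so psi'(7) = -142560.
Gradient descent moves in the -psi' direction, i.e. u is increasing.
There is no critical point above u=7, and psi' keeps the same sign, so the iterate runs off to +∞.

diverges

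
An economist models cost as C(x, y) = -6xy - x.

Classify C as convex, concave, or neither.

C is quadratic, so its Hessian is the constant matrix H = [[0, -6], [-6, 0]].
det(H) = -36, tr(H) = 0.
det(H) < 0, so H is indefinite: neither convex nor concave.

neither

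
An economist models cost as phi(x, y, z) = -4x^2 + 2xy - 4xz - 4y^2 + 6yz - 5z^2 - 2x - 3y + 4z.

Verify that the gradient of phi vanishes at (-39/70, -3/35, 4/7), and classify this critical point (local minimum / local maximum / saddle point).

∇phi = (-8x + 2y - 4z - 2, 2x - 8y + 6z - 3, -4x + 6y - 10z + 4); substituting (-39/70, -3/35, 4/7) gives ∇phi = (0, 0, 0), so (-39/70, -3/35, 4/7) is indeed a critical point.
The Hessian is constant: H = [[-8, 2, -4], [2, -8, 6], [-4, 6, -10]].
Leading principal minors: Δ₁ = -8, Δ₂ = 60, Δ₃ = -280.
The minors alternate sign starting negative (−, +, −), so H is negative definite: a local maximum.

local maximum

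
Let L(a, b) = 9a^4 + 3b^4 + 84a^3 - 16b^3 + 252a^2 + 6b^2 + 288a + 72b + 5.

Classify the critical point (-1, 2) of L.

saddle point

The mixed partial ∂²L/∂a∂b is 0, so the Hessian at any point is diag(L_aa, L_bb) = diag(36(3a^2 + 14a + 14), 12(3b^2 - 8b + 1)).
At (-1, 2): H = diag(108, -36).
The eigenvalues have opposite signs, so H is indefinite: a saddle point.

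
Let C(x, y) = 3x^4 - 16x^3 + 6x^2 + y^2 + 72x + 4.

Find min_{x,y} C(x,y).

C(x,y) separates as P(x) + Q(y) + 4, so its minimum is min P + min Q + 4.
P'(x) = 12(x - 3)(x - 2)(x + 1) vanishes at x ∈ {-1, 2, 3}; Q'(y) = 2y vanishes at y ∈ {0}.
Local minima of P (where P''>0): P(-1)=-47, P(3)=81. Local minima of Q: Q(0)=0.
So the global minimum of C is P(-1) + Q(0) + 4 = -47 + 0 + 4 = -43, attained at (-1, 0).

-43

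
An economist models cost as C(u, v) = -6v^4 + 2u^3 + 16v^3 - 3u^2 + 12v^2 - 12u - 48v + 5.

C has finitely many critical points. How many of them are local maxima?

2

C separates as a function of u plus a function of v, so ∇C=0 decouples.
∂C/∂u = 6(u - 2)(u + 1) = 0 at u ∈ {-1, 2}; ∂C/∂v = -24(v - 2)(v - 1)(v + 1) = 0 at v ∈ {-1, 1, 2}.
The Hessian is diagonal: diag(C_uu, C_vv). Second derivatives: C_uu(-1)=-18, C_uu(2)=18; C_vv(-1)=-144, C_vv(1)=48, C_vv(2)=-72.
Local maxima occur where both diagonal entries negative: (-1, -1), (-1, 2). Count: 2.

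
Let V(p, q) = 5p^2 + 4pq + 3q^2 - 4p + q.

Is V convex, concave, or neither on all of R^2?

V is quadratic, so its Hessian is the constant matrix H = [[10, 4], [4, 6]].
det(H) = 44, tr(H) = 16.
det(H) > 0 and tr(H) > 0, so H is positive definite everywhere: convex.

convex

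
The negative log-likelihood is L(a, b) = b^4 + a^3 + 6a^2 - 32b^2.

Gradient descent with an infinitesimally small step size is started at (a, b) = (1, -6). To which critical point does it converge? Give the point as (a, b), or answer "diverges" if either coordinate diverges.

L is separable, so gradient descent decouples: a follows -∂L/∂a, b follows -∂L/∂b.
∂L/∂a = 3a(a + 4); at a=1 this is 15, so a decreases.
∂L/∂b = 4b(b - 4)(b + 4); at b=-6 this is -480, so b increases.
a converges to its nearest critical value 0 (a local min of the a-part); b converges to -4. The iterate converges to (0, -4).

(0, -4)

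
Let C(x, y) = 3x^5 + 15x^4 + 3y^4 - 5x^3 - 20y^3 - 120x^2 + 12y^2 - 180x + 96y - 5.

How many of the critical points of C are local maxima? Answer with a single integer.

C separates as a function of x plus a function of y, so ∇C=0 decouples.
∂C/∂x = 15(x - 2)(x + 1)(x + 2)(x + 3) = 0 at x ∈ {-3, -2, -1, 2}; ∂C/∂y = 12(y - 4)(y - 2)(y + 1) = 0 at y ∈ {-1, 2, 4}.
The Hessian is diagonal: diag(C_xx, C_yy). Second derivatives: C_xx(-3)=-150, C_xx(-2)=60, C_xx(-1)=-90, C_xx(2)=900; C_yy(-1)=180, C_yy(2)=-72, C_yy(4)=120.
Local maxima occur where both diagonal entries negative: (-3, 2), (-1, 2). Count: 2.

2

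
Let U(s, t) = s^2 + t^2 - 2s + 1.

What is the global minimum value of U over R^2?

0

U(s,t) separates as P(s) + Q(t) + 1, so its minimum is min P + min Q + 1.
P'(s) = 2s - 2 vanishes at s ∈ {1}; Q'(t) = 2t vanishes at t ∈ {0}.
Local minima of P (where P''>0): P(1)=-1. Local minima of Q: Q(0)=0.
So the global minimum of U is P(1) + Q(0) + 1 = -1 + 0 + 1 = 0, attained at (1, 0).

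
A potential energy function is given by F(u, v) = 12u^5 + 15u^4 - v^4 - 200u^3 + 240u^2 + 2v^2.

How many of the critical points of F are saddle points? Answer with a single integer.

6

F separates as a function of u plus a function of v, so ∇F=0 decouples.
∂F/∂u = 60u(u - 2)(u - 1)(u + 4) = 0 at u ∈ {-4, 0, 1, 2}; ∂F/∂v = -4v(v - 1)(v + 1) = 0 at v ∈ {-1, 0, 1}.
The Hessian is diagonal: diag(F_uu, F_vv). Second derivatives: F_uu(-4)=-7200, F_uu(0)=480, F_uu(1)=-300, F_uu(2)=720; F_vv(-1)=-8, F_vv(0)=4, F_vv(1)=-8.
Saddle points occur where the two diagonal entries have opposite signs: (-4, 0), (0, -1), (0, 1), (1, 0), (2, -1), (2, 1). Count: 6.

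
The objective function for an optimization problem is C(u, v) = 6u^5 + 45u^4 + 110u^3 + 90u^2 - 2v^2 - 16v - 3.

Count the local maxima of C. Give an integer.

C separates as a function of u plus a function of v, so ∇C=0 decouples.
∂C/∂u = 30u(u + 1)(u + 2)(u + 3) = 0 at u ∈ {-3, -2, -1, 0}; ∂C/∂v = -4(v + 4) = 0 at v ∈ {-4}.
The Hessian is diagonal: diag(C_uu, C_vv). Second derivatives: C_uu(-3)=-180, C_uu(-2)=60, C_uu(-1)=-60, C_uu(0)=180; C_vv(-4)=-4.
Local maxima occur where both diagonal entries negative: (-3, -4), (-1, -4). Count: 2.

2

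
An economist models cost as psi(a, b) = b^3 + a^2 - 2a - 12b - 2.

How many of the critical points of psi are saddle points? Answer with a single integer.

psi separates as a function of a plus a function of b, so ∇psi=0 decouples.
∂psi/∂a = 2(a - 1) = 0 at a ∈ {1}; ∂psi/∂b = 3(b - 2)(b + 2) = 0 at b ∈ {-2, 2}.
The Hessian is diagonal: diag(psi_aa, psi_bb). Second derivatives: psi_aa(1)=2; psi_bb(-2)=-12, psi_bb(2)=12.
Saddle points occur where the two diagonal entries have opposite signs: (1, -2). Count: 1.

1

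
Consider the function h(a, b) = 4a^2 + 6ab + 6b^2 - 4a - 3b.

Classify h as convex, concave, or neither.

h is quadratic, so its Hessian is the constant matrix H = [[8, 6], [6, 12]].
det(H) = 60, tr(H) = 20.
det(H) > 0 and tr(H) > 0, so H is positive definite everywhere: convex.

convex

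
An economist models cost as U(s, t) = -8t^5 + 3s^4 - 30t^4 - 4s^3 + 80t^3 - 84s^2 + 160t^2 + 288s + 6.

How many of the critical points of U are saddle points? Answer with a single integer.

U separates as a function of s plus a function of t, so ∇U=0 decouples.
∂U/∂s = 12(s - 3)(s - 2)(s + 4) = 0 at s ∈ {-4, 2, 3}; ∂U/∂t = -40t(t - 2)(t + 1)(t + 4) = 0 at t ∈ {-4, -1, 0, 2}.
The Hessian is diagonal: diag(U_ss, U_tt). Second derivatives: U_ss(-4)=504, U_ss(2)=-72, U_ss(3)=84; U_tt(-4)=2880, U_tt(-1)=-360, U_tt(0)=320, U_tt(2)=-1440.
Saddle points occur where the two diagonal entries have opposite signs: (-4, -1), (-4, 2), (2, -4), (2, 0), (3, -1), (3, 2). Count: 6.

6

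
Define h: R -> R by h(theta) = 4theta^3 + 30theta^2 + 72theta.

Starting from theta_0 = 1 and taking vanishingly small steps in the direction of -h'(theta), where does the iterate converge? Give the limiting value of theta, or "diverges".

h'(theta) = 12(theta + 2)(theta + 3), so h'(1) = 144.
Gradient descent moves in the -h' direction, i.e. theta is decreasing.
The nearest critical point in that direction is theta = -2, where h'' = 12 > 0 (a local minimum). The iterate converges there.

-2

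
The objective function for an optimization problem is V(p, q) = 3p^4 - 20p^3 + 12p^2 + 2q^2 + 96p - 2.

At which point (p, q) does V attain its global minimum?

V(p,q) separates as A(p) + B(q) − 2, so its minimum is min A + min B − 2.
A'(p) = 12(p - 4)(p - 2)(p + 1) vanishes at p ∈ {-1, 2, 4}; B'(q) = 4q vanishes at q ∈ {0}.
Local minima of A (where A''>0): A(-1)=-61, A(4)=64. Local minima of B: B(0)=0.
So the global minimum of V is A(-1) + B(0) − 2 = -61 + 0 − 2 = -63, attained at (-1, 0).

(-1, 0)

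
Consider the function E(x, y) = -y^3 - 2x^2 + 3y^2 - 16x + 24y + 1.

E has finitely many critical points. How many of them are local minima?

E separates as a function of x plus a function of y, so ∇E=0 decouples.
∂E/∂x = -4(x + 4) = 0 at x ∈ {-4}; ∂E/∂y = -3(y - 4)(y + 2) = 0 at y ∈ {-2, 4}.
The Hessian is diagonal: diag(E_xx, E_yy). Second derivatives: E_xx(-4)=-4; E_yy(-2)=18, E_yy(4)=-18.
Local minima occur where both diagonal entries positive: none. Count: 0.

0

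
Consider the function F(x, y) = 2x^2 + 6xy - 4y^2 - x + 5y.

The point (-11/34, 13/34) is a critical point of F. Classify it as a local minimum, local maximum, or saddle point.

saddle point

The Hessian of F is constant: H = [[4, 6], [6, -8]].
det(H) = 4·(-8) − 6² = -68.
Since det(H) < 0, H is indefinite and the critical point is a saddle point.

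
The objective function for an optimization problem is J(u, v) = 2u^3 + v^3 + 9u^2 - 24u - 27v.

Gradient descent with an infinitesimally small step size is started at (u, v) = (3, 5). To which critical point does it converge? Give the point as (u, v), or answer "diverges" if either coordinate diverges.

(1, 3)

J is separable, so gradient descent decouples: u follows -∂J/∂u, v follows -∂J/∂v.
∂J/∂u = 6(u - 1)(u + 4); at u=3 this is 84, so u decreases.
∂J/∂v = 3(v - 3)(v + 3); at v=5 this is 48, so v decreases.
u converges to its nearest critical value 1 (a local min of the u-part); v converges to 3. The iterate converges to (1, 3).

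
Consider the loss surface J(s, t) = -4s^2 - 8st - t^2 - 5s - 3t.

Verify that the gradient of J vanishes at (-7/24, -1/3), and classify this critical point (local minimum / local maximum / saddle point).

∇J = (-8s - 8t - 5, -8s - 2t - 3); substituting (-7/24, -1/3) gives ∇J = (0, 0), so (-7/24, -1/3) is indeed a critical point.
The Hessian of J is constant: H = [[-8, -8], [-8, -2]].
det(H) = (-8)·(-2) − (-8)² = -48.
Since det(H) < 0, H is indefinite and the critical point is a saddle point.

saddle point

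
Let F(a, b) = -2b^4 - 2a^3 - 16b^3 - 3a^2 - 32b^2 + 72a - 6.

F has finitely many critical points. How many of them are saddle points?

3

F separates as a function of a plus a function of b, so ∇F=0 decouples.
∂F/∂a = -6(a - 3)(a + 4) = 0 at a ∈ {-4, 3}; ∂F/∂b = -8b(b + 2)(b + 4) = 0 at b ∈ {-4, -2, 0}.
The Hessian is diagonal: diag(F_aa, F_bb). Second derivatives: F_aa(-4)=42, F_aa(3)=-42; F_bb(-4)=-64, F_bb(-2)=32, F_bb(0)=-64.
Saddle points occur where the two diagonal entries have opposite signs: (-4, -4), (-4, 0), (3, -2). Count: 3.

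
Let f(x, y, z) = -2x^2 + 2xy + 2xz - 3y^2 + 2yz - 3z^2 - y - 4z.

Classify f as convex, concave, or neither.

f is quadratic, so its Hessian is the constant matrix H = [[-4, 2, 2], [2, -6, 2], [2, 2, -6]].
Leading principal minors: -4, 20, -64.
Signs alternate −, +, − ⇒ H ≺ 0 ⇒ concave.

concave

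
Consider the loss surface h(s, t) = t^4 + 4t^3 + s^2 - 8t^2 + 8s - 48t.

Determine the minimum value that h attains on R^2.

-96

h(s,t) separates as P(s) + Q(t), so its minimum is min P + min Q.
P'(s) = 2s + 8 vanishes at s ∈ {-4}; Q'(t) = 4(t - 2)(t + 2)(t + 3) vanishes at t ∈ {-3, -2, 2}.
Local minima of P (where P''>0): P(-4)=-16. Local minima of Q: Q(-3)=45, Q(2)=-80.
So the global minimum of h is P(-4) + Q(2) = -16 − 80 = -96, attained at (-4, 2).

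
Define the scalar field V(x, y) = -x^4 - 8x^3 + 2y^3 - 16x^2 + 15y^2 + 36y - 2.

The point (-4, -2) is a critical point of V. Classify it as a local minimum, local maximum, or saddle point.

The mixed partial ∂²V/∂x∂y is 0, so the Hessian at any point is diag(V_xx, V_yy) = diag(-4(3x^2 + 12x + 8), 6(2y + 5)).
At (-4, -2): H = diag(-32, 6).
The eigenvalues have opposite signs, so H is indefinite: a saddle point.

saddle point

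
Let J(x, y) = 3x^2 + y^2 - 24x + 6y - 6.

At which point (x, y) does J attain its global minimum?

J(x,y) separates as P(x) + Q(y) − 6, so its minimum is min P + min Q − 6.
P'(x) = 6x - 24 vanishes at x ∈ {4}; Q'(y) = 2y + 6 vanishes at y ∈ {-3}.
Local minima of P (where P''>0): P(4)=-48. Local minima of Q: Q(-3)=-9.
So the global minimum of J is P(4) + Q(-3) − 6 = -48 − 9 − 6 = -63, attained at (4, -3).

(4, -3)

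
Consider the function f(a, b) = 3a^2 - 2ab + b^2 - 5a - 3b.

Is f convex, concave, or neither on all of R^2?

convex

f is quadratic, so its Hessian is the constant matrix H = [[6, -2], [-2, 2]].
det(H) = 8, tr(H) = 8.
det(H) > 0 and tr(H) > 0, so H is positive definite everywhere: convex.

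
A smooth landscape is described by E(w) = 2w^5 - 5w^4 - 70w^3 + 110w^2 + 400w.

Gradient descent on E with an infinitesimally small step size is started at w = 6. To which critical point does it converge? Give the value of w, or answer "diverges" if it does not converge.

E'(w) = 10(w - 5)(w - 2)(w + 1)(w + 4), so E'(6) = 2800.
Gradient descent moves in the -E' direction, i.e. w is decreasing.
The nearest critical point in that direction is w = 5, where E'' = 1620 > 0 (a local minimum). The iterate converges there.

5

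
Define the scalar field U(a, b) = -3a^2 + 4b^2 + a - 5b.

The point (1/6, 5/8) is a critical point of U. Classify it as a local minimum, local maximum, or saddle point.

The Hessian of U is constant: H = [[-6, 0], [0, 8]].
det(H) = (-6)·8 − 0² = -48.
Since det(H) < 0, H is indefinite and the critical point is a saddle point.

saddle point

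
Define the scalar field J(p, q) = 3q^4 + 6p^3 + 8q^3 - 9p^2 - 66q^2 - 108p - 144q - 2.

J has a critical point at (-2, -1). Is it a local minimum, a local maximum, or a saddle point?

local maximum

The mixed partial ∂²J/∂p∂q is 0, so the Hessian at any point is diag(J_pp, J_qq) = diag(18(2p - 1), 12(3q^2 + 4q - 11)).
At (-2, -1): H = diag(-90, -144).
Both eigenvalues are negative, so H is negative definite: a local maximum.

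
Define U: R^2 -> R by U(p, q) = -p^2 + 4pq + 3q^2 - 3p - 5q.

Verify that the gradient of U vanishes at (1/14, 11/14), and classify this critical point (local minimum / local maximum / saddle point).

∇U = (-2p + 4q - 3, 4p + 6q - 5); substituting (1/14, 11/14) gives ∇U = (0, 0), so (1/14, 11/14) is indeed a critical point.
The Hessian of U is constant: H = [[-2, 4], [4, 6]].
det(H) = (-2)·6 − 4² = -28.
Since det(H) < 0, H is indefinite and the critical point is a saddle point.

saddle point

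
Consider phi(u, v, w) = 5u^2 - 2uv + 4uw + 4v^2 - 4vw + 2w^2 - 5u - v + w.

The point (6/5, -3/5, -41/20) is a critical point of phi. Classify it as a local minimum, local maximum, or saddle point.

local minimum

The Hessian is constant: H = [[10, -2, 4], [-2, 8, -4], [4, -4, 4]].
Leading principal minors: Δ₁ = 10, Δ₂ = 76, Δ₃ = 80.
All leading minors are positive, so H is positive definite: a local minimum.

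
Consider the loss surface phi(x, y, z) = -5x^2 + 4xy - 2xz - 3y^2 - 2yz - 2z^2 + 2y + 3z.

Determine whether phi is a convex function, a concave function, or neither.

phi is quadratic, so its Hessian is the constant matrix H = [[-10, 4, -2], [4, -6, -2], [-2, -2, -4]].
Leading principal minors: -10, 44, -80.
Signs alternate −, +, − ⇒ H ≺ 0 ⇒ concave.

concave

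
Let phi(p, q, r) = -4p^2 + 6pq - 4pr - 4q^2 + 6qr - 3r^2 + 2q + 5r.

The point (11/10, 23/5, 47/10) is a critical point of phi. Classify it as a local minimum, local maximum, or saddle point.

local maximum

The Hessian is constant: H = [[-8, 6, -4], [6, -8, 6], [-4, 6, -6]].
Leading principal minors: Δ₁ = -8, Δ₂ = 28, Δ₃ = -40.
The minors alternate sign starting negative (−, +, −), so H is negative definite: a local maximum.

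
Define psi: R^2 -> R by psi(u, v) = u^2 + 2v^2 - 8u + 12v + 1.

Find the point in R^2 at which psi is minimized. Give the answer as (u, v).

psi(u,v) separates as P(u) + Q(v) + 1, so its minimum is min P + min Q + 1.
P'(u) = 2u - 8 vanishes at u ∈ {4}; Q'(v) = 4v + 12 vanishes at v ∈ {-3}.
Local minima of P (where P''>0): P(4)=-16. Local minima of Q: Q(-3)=-18.
So the global minimum of psi is P(4) + Q(-3) + 1 = -16 − 18 + 1 = -33, attained at (4, -3).

(4, -3)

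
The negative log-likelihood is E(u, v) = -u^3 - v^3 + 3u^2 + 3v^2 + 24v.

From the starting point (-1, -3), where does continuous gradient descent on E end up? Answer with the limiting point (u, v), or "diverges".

(0, -2)

E is separable, so gradient descent decouples: u follows -∂E/∂u, v follows -∂E/∂v.
∂E/∂u = -3u(u - 2); at u=-1 this is -9, so u increases.
∂E/∂v = -3(v - 4)(v + 2); at v=-3 this is -21, so v increases.
u converges to its nearest critical value 0 (a local min of the u-part); v converges to -2. The iterate converges to (0, -2).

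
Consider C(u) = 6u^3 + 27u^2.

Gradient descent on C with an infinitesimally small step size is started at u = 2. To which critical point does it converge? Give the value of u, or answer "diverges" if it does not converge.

C'(u) = 18u(u + 3), so C'(2) = 180.
Gradient descent moves in the -C' direction, i.e. u is decreasing.
The nearest critical point in that direction is u = 0, where C'' = 54 > 0 (a local minimum). The iterate converges there.

0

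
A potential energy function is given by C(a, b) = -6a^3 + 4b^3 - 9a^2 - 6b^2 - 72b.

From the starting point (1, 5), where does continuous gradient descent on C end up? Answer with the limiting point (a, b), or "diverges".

C is separable, so gradient descent decouples: a follows -∂C/∂a, b follows -∂C/∂b.
∂C/∂a = -18a(a + 1); at a=1 this is -36, so a increases.
∂C/∂b = 12(b - 3)(b + 2); at b=5 this is 168, so b decreases.
The a-coordinate has no critical point in that direction and runs off to infinity.

diverges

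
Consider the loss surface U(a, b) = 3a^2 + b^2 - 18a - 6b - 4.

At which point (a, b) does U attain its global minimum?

U(a,b) separates as P(a) + Q(b) − 4, so its minimum is min P + min Q − 4.
P'(a) = 6a - 18 vanishes at a ∈ {3}; Q'(b) = 2b - 6 vanishes at b ∈ {3}.
Local minima of P (where P''>0): P(3)=-27. Local minima of Q: Q(3)=-9.
So the global minimum of U is P(3) + Q(3) − 4 = -27 − 9 − 4 = -40, attained at (3, 3).

(3, 3)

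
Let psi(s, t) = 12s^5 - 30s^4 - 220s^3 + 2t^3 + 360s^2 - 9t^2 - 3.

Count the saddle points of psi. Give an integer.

psi separates as a function of s plus a function of t, so ∇psi=0 decouples.
∂psi/∂s = 60s(s - 4)(s - 1)(s + 3) = 0 at s ∈ {-3, 0, 1, 4}; ∂psi/∂t = 6t(t - 3) = 0 at t ∈ {0, 3}.
The Hessian is diagonal: diag(psi_ss, psi_tt). Second derivatives: psi_ss(-3)=-5040, psi_ss(0)=720, psi_ss(1)=-720, psi_ss(4)=5040; psi_tt(0)=-18, psi_tt(3)=18.
Saddle points occur where the two diagonal entries have opposite signs: (-3, 3), (0, 0), (1, 3), (4, 0). Count: 4.

4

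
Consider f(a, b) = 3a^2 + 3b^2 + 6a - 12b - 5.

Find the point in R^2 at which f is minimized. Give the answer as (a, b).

(-1, 2)

f(a,b) separates as P(a) + Q(b) − 5, so its minimum is min P + min Q − 5.
P'(a) = 6a + 6 vanishes at a ∈ {-1}; Q'(b) = 6b - 12 vanishes at b ∈ {2}.
Local minima of P (where P''>0): P(-1)=-3. Local minima of Q: Q(2)=-12.
So the global minimum of f is P(-1) + Q(2) − 5 = -3 − 12 − 5 = -20, attained at (-1, 2).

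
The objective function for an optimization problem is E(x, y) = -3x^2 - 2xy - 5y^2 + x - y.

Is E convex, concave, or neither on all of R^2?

concave

E is quadratic, so its Hessian is the constant matrix H = [[-6, -2], [-2, -10]].
det(H) = 56, tr(H) = -16.
det(H) > 0 and tr(H) < 0, so H is negative definite everywhere: concave.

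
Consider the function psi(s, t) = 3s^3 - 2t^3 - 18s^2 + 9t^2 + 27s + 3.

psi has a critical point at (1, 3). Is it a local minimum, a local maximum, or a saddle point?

The mixed partial ∂²psi/∂s∂t is 0, so the Hessian at any point is diag(psi_ss, psi_tt) = diag(18(s - 2), 6(-2t + 3)).
At (1, 3): H = diag(-18, -18).
Both eigenvalues are negative, so H is negative definite: a local maximum.

local maximum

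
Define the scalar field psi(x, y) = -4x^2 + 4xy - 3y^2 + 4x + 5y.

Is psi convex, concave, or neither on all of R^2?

psi is quadratic, so its Hessian is the constant matrix H = [[-8, 4], [4, -6]].
det(H) = 32, tr(H) = -14.
det(H) > 0 and tr(H) < 0, so H is negative definite everywhere: concave.

concave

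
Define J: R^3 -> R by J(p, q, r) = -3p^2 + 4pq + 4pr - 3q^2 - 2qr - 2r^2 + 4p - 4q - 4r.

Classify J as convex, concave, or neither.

concave

J is quadratic, so its Hessian is the constant matrix H = [[-6, 4, 4], [4, -6, -2], [4, -2, -4]].
Leading principal minors: -6, 20, -24.
Signs alternate −, +, − ⇒ H ≺ 0 ⇒ concave.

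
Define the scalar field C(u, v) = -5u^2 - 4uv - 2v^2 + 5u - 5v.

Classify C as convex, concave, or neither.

C is quadratic, so its Hessian is the constant matrix H = [[-10, -4], [-4, -4]].
det(H) = 24, tr(H) = -14.
det(H) > 0 and tr(H) < 0, so H is negative definite everywhere: concave.

concave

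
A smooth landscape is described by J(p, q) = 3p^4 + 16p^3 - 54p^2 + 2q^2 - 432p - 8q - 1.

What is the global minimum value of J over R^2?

-1116

J(p,q) separates as A(p) + B(q) − 1, so its minimum is min A + min B − 1.
A'(p) = 12(p - 3)(p + 3)(p + 4) vanishes at p ∈ {-4, -3, 3}; B'(q) = 4q - 8 vanishes at q ∈ {2}.
Local minima of A (where A''>0): A(-4)=608, A(3)=-1107. Local minima of B: B(2)=-8.
So the global minimum of J is A(3) + B(2) − 1 = -1107 − 8 − 1 = -1116, attained at (3, 2).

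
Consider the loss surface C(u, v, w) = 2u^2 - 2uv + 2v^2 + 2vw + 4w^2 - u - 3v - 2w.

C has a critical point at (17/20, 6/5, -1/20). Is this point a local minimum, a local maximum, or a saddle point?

The Hessian is constant: H = [[4, -2, 0], [-2, 4, 2], [0, 2, 8]].
Leading principal minors: Δ₁ = 4, Δ₂ = 12, Δ₃ = 80.
All leading minors are positive, so H is positive definite: a local minimum.

local minimum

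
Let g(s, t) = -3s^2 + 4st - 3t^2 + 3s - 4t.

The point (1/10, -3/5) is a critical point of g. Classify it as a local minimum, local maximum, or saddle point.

The Hessian of g is constant: H = [[-6, 4], [4, -6]].
det(H) = (-6)·(-6) − 4² = 20.
det(H) > 0 and tr(H) = -12 < 0, so H is negative definite and the point is a local maximum.

local maximum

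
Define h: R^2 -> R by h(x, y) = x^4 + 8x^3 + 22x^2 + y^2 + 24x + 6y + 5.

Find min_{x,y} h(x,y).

h(x,y) separates as P(x) + Q(y) + 5, so its minimum is min P + min Q + 5.
P'(x) = 4(x + 1)(x + 2)(x + 3) vanishes at x ∈ {-3, -2, -1}; Q'(y) = 2y + 6 vanishes at y ∈ {-3}.
Local minima of P (where P''>0): P(-3)=-9, P(-1)=-9. Local minima of Q: Q(-3)=-9.
So the global minimum of h is P(-3) + Q(-3) + 5 = -9 − 9 + 5 = -13, attained at (-3, -3).

-13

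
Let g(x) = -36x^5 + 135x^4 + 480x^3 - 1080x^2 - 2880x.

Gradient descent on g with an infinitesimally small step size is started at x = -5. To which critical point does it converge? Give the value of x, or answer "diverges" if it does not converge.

g'(x) = -180(x - 4)(x - 2)(x + 1)(x + 2), so g'(-5) = -136080.
Gradient descent moves in the -g' direction, i.e. x is increasing.
The nearest critical point in that direction is x = -2, where g'' = 4320 > 0 (a local minimum). The iterate converges there.

-2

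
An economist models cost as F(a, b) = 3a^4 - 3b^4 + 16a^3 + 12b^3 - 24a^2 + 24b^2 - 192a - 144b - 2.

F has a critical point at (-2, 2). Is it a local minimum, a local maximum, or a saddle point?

The mixed partial ∂²F/∂a∂b is 0, so the Hessian at any point is diag(F_aa, F_bb) = diag(12(3a^2 + 8a - 4), 12(-3b^2 + 6b + 4)).
At (-2, 2): H = diag(-96, 48).
The eigenvalues have opposite signs, so H is indefinite: a saddle point.

saddle point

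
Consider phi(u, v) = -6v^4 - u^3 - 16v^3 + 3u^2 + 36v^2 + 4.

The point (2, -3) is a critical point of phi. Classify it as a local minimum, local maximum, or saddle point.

The mixed partial ∂²phi/∂u∂v is 0, so the Hessian at any point is diag(phi_uu, phi_vv) = diag(6(-u + 1), 24(-3v^2 - 4v + 3)).
At (2, -3): H = diag(-6, -288).
Both eigenvalues are negative, so H is negative definite: a local maximum.

local maximum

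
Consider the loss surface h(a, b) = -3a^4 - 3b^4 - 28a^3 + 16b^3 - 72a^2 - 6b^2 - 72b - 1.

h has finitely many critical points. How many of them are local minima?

h separates as a function of a plus a function of b, so ∇h=0 decouples.
∂h/∂a = -12a(a + 3)(a + 4) = 0 at a ∈ {-4, -3, 0}; ∂h/∂b = -12(b - 3)(b - 2)(b + 1) = 0 at b ∈ {-1, 2, 3}.
The Hessian is diagonal: diag(h_aa, h_bb). Second derivatives: h_aa(-4)=-48, h_aa(-3)=36, h_aa(0)=-144; h_bb(-1)=-144, h_bb(2)=36, h_bb(3)=-48.
Local minima occur where both diagonal entries positive: (-3, 2). Count: 1.

1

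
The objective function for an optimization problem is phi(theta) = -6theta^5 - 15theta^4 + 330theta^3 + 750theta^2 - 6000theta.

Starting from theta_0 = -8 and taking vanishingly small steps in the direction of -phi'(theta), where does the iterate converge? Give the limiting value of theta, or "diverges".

-5

phi'(theta) = -30(theta - 5)(theta - 2)(theta + 4)(theta + 5), so phi'(-8) = -46800.
Gradient descent moves in the -phi' direction, i.e. theta is increasing.
The nearest critical point in that direction is theta = -5, where phi'' = 2100 > 0 (a local minimum). The iterate converges there.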